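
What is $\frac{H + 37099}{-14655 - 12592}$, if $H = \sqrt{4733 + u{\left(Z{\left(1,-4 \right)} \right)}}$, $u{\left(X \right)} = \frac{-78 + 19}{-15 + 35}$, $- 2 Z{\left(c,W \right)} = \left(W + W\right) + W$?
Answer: $- \frac{37099}{27247} - \frac{\sqrt{473005}}{272470} \approx -1.3641$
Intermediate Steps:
$Z{\left(c,W \right)} = - \frac{3 W}{2}$ ($Z{\left(c,W \right)} = - \frac{\left(W + W\right) + W}{2} = - \frac{2 W + W}{2} = - \frac{3 W}{2}$)
$u{\left(X \right)} = - \frac{59}{20}$
$H = \frac{\sqrt{473005}}{10}$ ($H = \sqrt{4733 - \frac{59}{20}} = \sqrt{\frac{94601}{20}} = \frac{\sqrt{473005}}{10} \approx 68.775$)
$\frac{H + 37099}{-14655 - 12592} = \frac{\frac{\sqrt{473005}}{10} + 37099}{-14655 - 12592} = \frac{37099 + \frac{\sqrt{473005}}{10}}{-27247} = \left(37099 + \frac{\sqrt{473005}}{10}\right) \left(- \frac{1}{27247}\right) = - \frac{37099}{27247} - \frac{\sqrt{473005}}{272470}$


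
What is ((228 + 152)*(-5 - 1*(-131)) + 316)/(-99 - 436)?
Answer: -48196/535 ≈ -90.086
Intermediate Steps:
((228 + 152)*(-5 - 1*(-131)) + 316)/(-99 - 436) = (380*(-5 + 131) + 316)/(-535) = (380*126 + 316)*(-1/535) = (47880 + 316)*(-1/535) = 48196*(-1/535) = -48196/535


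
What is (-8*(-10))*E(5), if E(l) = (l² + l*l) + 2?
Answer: 4160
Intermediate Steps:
E(l) = 2 + 2*l² (E(l) = (l² + l²) + 2 = 2*l² + 2 = 2 + 2*l²)
(-8*(-10))*E(5) = (-8*(-10))*(2 + 2*5²) = 80*(2 + 2*25) = 80*(2 + 50) = 80*52 = 4160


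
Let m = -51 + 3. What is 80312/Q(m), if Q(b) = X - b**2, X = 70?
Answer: -40156/1117 ≈ -35.950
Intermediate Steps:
m = -48
Q(b) = 70 - b**2
80312/Q(m) = 80312/(70 - 1*(-48)**2) = 80312/(70 - 1*2304) = 80312/(70 - 2304) = 80312/(-2234) = 80312*(-1/2234) = -40156/1117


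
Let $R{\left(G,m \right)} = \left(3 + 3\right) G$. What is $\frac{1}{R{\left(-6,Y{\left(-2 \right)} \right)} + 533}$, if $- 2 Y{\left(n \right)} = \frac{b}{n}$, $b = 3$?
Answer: $\frac{1}{497} \approx 0.0020121$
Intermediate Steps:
$Y{\left(n \right)} = - \frac{3}{2 n}$ ($Y{\left(n \right)} = - \frac{3 \frac{1}{n}}{2} = - \frac{3}{2 n}$)
$R{\left(G,m \right)} = 6 G$
$\frac{1}{R{\left(-6,Y{\left(-2 \right)} \right)} + 533} = \frac{1}{6 \left(-6\right) + 533} = \frac{1}{-36 + 533} = \frac{1}{497}$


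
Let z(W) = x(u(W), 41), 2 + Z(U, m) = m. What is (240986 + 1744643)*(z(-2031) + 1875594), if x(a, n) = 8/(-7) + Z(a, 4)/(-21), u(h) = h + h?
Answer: 78208858984792/21 ≈ 3.7242e+12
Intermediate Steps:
Z(U, m) = -2 + m
u(h) = 2*h
x(a, n) = -26/21 (x(a, n) = 8/(-7) + (-2 + 4)/(-21) = 8*(-⅐) + 2*(-1/21) = -8/7 - 2/21 = -26/21)
z(W) = -26/21
(240986 + 1744643)*(z(-2031) + 1875594) = (240986 + 1744643)*(-26/21 + 1875594) = 1985629*(39387448/21) = 78208858984792/21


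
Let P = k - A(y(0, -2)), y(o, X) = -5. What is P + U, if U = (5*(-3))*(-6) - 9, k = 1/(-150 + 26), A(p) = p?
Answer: 10663/124 ≈ 85.992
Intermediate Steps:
k = -1/124 (k = 1/(-124) = -1/124 ≈ -0.0080645)
U = 81 (U = -15*(-6) - 9 = 90 - 9 = 81)
P = 619/124 (P = -1/124 - 1*(-5) = -1/124 + 5 = 619/124 ≈ 4.9919)
P + U = 619/124 + 81 = 10663/124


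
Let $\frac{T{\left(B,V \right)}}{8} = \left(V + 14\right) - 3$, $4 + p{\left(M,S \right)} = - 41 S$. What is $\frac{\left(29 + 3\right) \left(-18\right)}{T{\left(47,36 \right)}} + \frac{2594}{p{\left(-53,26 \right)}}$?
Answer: $- \frac{99479}{25145} \approx -3.9562$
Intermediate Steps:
$p{\left(M,S \right)} = -4 - 41 S$
$T{\left(B,V \right)} = 88 + 8 V$ ($T{\left(B,V \right)} = 8 \left(\left(V + 14\right) - 3\right) = 8 \left(\left(14 + V\right) - 3\right) = 8 \left(11 + V\right) = 88 + 8 V$)
$\frac{\left(29 + 3\right) \left(-18\right)}{T{\left(47,36 \right)}} + \frac{2594}{p{\left(-53,26 \right)}} = \frac{\left(29 + 3\right) \left(-18\right)}{88 + 8 \cdot 36} + \frac{2594}{-4 - 1066} = \frac{32 \left(-18\right)}{88 + 288} + \frac{2594}{-4 - 1066} = - \frac{576}{376} + \frac{2594}{-1070} = \left(-576\right) \frac{1}{376} + 2594 \left(- \frac{1}{1070}\right) = - \frac{72}{47} - \frac{1297}{535} = - \frac{99479}{25145}$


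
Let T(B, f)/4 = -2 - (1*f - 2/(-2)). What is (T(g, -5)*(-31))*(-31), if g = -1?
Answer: 7688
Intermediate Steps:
T(B, f) = -12 - 4*f (T(B, f) = 4*(-2 - (1*f - 2/(-2))) = 4*(-2 - (f - 2*(-½))) = 4*(-2 - (f + 1)) = 4*(-2 - (1 + f)) = 4*(-2 + (-1 - f)) = 4*(-3 - f) = -12 - 4*f)
(T(g, -5)*(-31))*(-31) = ((-12 - 4*(-5))*(-31))*(-31) = ((-12 + 20)*(-31))*(-31) = (8*(-31))*(-31) = -248*(-31) = 7688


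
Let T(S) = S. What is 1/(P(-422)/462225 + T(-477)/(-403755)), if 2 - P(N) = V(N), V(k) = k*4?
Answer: 2488342065/12037697 ≈ 206.71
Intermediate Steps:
V(k) = 4*k
P(N) = 2 - 4*N
1/(P(-422)/462225 + T(-477)/(-403755)) = 1/((2 - 4*(-422))/462225 - 477/(-403755)) = 1/((2 + 1688)*(1/462225) - 477*(-1/403755)) = 1/(1690*(1/462225) + 159/134585) = 1/(338/92445 + 159/134585) = 1/(12037697/2488342065) = 2488342065/12037697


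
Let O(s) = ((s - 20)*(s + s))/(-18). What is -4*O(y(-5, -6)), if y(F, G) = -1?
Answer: 28/3 ≈ 9.3333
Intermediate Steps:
O(s) = -s*(-20 + s)/9 (O(s) = ((-20 + s)*(2*s))*(-1/18) = (2*s*(-20 + s))*(-1/18) = -s*(-20 + s)/9)
-4*O(y(-5, -6)) = -4*(-1)*(20 - 1*(-1))/9 = -4*(-1)*(20 + 1)/9 = -4*(-1)*21/9 = -4*(-7/3) = 28/3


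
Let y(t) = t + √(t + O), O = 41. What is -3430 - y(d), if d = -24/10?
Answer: -17138/5 - √965/5 ≈ -3433.8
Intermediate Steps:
d = -12/5 (d = -24*⅒ = -12/5 ≈ -2.4000)
y(t) = t + √(41 + t) (y(t) = t + √(t + 41) = t + √(41 + t))
-3430 - y(d) = -3430 - (-12/5 + √(41 - 12/5)) = -3430 - (-12/5 + √(193/5)) = -3430 - (-12/5 + √965/5) = -3430 + (12/5 - √965/5) = -17138/5 - √965/5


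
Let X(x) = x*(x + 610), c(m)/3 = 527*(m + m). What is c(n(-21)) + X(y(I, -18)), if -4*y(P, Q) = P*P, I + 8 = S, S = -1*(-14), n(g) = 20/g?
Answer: -58943/7 ≈ -8420.4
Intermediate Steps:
S = 14
I = 6 (I = -8 + 14 = 6)
c(m) = 3162*m (c(m) = 3*(527*(m + m)) = 3*(527*(2*m)) = 3*(1054*m) = 3162*m)
y(P, Q) = -P²/4 (y(P, Q) = -P*P/4 = -P²/4)
X(x) = x*(610 + x)
c(n(-21)) + X(y(I, -18)) = 3162*(20/(-21)) + (-¼*6²)*(610 - ¼*6²) = 3162*(20*(-1/21)) + (-¼*36)*(610 - ¼*36) = 3162*(-20/21) - 9*(610 - 9) = -21080/7 - 9*601 = -21080/7 - 5409 = -58943/7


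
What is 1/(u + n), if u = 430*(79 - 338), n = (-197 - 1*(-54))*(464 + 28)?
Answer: -1/181726 ≈ -5.5028e-6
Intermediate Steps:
n = -70356 (n = (-197 + 54)*492 = -143*492 = -70356)
u = -111370 (u = 430*(-259) = -111370)
1/(u + n) = 1/(-111370 - 70356) = 1/(-181726) = -1/181726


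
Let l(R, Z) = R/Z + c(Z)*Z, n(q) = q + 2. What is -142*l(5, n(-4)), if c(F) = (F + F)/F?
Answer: 923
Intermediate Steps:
n(q) = 2 + q
c(F) = 2 (c(F) = (2*F)/F = 2)
l(R, Z) = 2*Z + R/Z (l(R, Z) = R/Z + 2*Z = 2*Z + R/Z)
-142*l(5, n(-4)) = -142*(2*(2 - 4) + 5/(2 - 4)) = -142*(2*(-2) + 5/(-2)) = -142*(-4 + 5*(-½)) = -142*(-4 - 5/2) = -142*(-13/2) = 923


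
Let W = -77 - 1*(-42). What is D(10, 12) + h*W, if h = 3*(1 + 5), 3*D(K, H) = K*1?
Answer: -1880/3 ≈ -626.67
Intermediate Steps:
D(K, H) = K/3 (D(K, H) = (K*1)/3 = K/3)
h = 18 (h = 3*6 = 18)
W = -35 (W = -77 + 42 = -35)
D(10, 12) + h*W = (⅓)*10 + 18*(-35) = 10/3 - 630 = -1880/3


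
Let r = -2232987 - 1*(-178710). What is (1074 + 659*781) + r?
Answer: -1538524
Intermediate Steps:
r = -2054277 (r = -2232987 + 178710 = -2054277)
(1074 + 659*781) + r = (1074 + 659*781) - 2054277 = (1074 + 514679) - 2054277 = 515753 - 2054277 = -1538524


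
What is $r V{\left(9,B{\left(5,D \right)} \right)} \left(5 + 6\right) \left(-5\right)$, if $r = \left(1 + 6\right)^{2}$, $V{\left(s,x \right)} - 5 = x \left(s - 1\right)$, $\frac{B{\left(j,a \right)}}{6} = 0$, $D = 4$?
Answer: $-13475$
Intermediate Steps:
$B{\left(j,a \right)} = 0$ ($B{\left(j,a \right)} = 6 \cdot 0 = 0$)
$V{\left(s,x \right)} = 5 + x \left(-1 + s\right)$ ($V{\left(s,x \right)} = 5 + x \left(s - 1\right) = 5 + x \left(-1 + s\right)$)
$r = 49$ ($r = 7^{2} = 49$)
$r V{\left(9,B{\left(5,D \right)} \right)} \left(5 + 6\right) \left(-5\right) = 49 \left(5 - 0 + 9 \cdot 0\right) \left(5 + 6\right) \left(-5\right) = 49 \left(5 + 0 + 0\right) 11 \left(-5\right) = 49 \cdot 5 \left(-55\right) = 245 \left(-55\right) = -13475$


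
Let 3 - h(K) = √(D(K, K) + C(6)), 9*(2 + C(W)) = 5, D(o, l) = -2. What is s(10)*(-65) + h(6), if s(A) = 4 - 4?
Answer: 3 - I*√31/3 ≈ 3.0 - 1.8559*I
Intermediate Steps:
C(W) = -13/9 (C(W) = -2 + (⅑)*5 = -2 + 5/9 = -13/9)
s(A) = 0
h(K) = 3 - I*√31/3 (h(K) = 3 - √(-2 - 13/9) = 3 - √(-31/9) = 3 - I*√31/3)
s(10)*(-65) + h(6) = 0*(-65) + (3 - I*√31/3) = 0 + (3 - I*√31/3) = 3 - I*√31/3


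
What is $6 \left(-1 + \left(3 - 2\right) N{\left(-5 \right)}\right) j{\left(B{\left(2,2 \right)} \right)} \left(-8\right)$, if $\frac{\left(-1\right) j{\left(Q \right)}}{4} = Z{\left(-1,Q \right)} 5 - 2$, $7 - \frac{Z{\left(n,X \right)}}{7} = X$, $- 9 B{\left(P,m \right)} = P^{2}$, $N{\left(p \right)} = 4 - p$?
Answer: $\frac{1191424}{3} \approx 3.9714 \cdot 10^{5}$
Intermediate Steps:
$B{\left(P,m \right)} = - \frac{P^{2}}{9}$
$Z{\left(n,X \right)} = 49 - 7 X$
$j{\left(Q \right)} = -972 + 140 Q$ ($j{\left(Q \right)} = - 4 \left(\left(49 - 7 Q\right) 5 - 2\right) = - 4 \left(\left(245 - 35 Q\right) - 2\right) = - 4 \left(243 - 35 Q\right) = -972 + 140 Q$)
$6 \left(-1 + \left(3 - 2\right) N{\left(-5 \right)}\right) j{\left(B{\left(2,2 \right)} \right)} \left(-8\right) = 6 \left(-1 + \left(3 - 2\right) \left(4 - -5\right)\right) \left(-972 + 140 \left(- \frac{2^{2}}{9}\right)\right) \left(-8\right) = 6 \left(-1 + 1 \left(4 + 5\right)\right) \left(-972 + 140 \left(\left(- \frac{1}{9}\right) 4\right)\right) \left(-8\right) = 6 \left(-1 + 1 \cdot 9\right) \left(-972 + 140 \left(- \frac{4}{9}\right)\right) \left(-8\right) = 6 \left(-1 + 9\right) \left(-972 - \frac{560}{9}\right) \left(-8\right) = 6 \cdot 8 \left(- \frac{9308}{9}\right) \left(-8\right) = 48 \left(- \frac{9308}{9}\right) \left(-8\right) = \left(- \frac{148928}{3}\right) \left(-8\right) = \frac{1191424}{3}$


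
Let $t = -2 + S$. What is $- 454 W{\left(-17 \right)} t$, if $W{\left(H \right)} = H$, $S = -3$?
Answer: $-38590$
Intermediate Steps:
$t = -5$ ($t = -2 - 3 = -5$)
$- 454 W{\left(-17 \right)} t = - 454 \left(\left(-17\right) \left(-5\right)\right) = \left(-454\right) 85 = -38590$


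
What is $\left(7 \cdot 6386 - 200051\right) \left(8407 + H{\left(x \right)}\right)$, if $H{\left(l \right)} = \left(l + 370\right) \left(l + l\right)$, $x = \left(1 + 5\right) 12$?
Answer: $-11193672195$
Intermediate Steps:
$x = 72$ ($x = 6 \cdot 12 = 72$)
$H{\left(l \right)} = 2 l \left(370 + l\right)$ ($H{\left(l \right)} = \left(370 + l\right) 2 l = 2 l \left(370 + l\right)$)
$\left(7 \cdot 6386 - 200051\right) \left(8407 + H{\left(x \right)}\right) = \left(7 \cdot 6386 - 200051\right) \left(8407 + 2 \cdot 72 \left(370 + 72\right)\right) = \left(44702 - 200051\right) \left(8407 + 2 \cdot 72 \cdot 442\right) = - 155349 \left(8407 + 63648\right) = \left(-155349\right) 72055 = -11193672195$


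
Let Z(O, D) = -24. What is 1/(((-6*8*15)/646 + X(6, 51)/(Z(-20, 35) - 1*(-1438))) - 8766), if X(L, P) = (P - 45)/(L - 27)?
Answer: -1598527/14014469645 ≈ -0.00011406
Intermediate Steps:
X(L, P) = (-45 + P)/(-27 + L)
1/(((-6*8*15)/646 + X(6, 51)/(Z(-20, 35) - 1*(-1438))) - 8766) = 1/(((-6*8*15)/646 + ((-45 + 51)/(-27 + 6))/(-24 - 1*(-1438))) - 8766) = 1/((-48*15*(1/646) + (6/(-21))/(-24 + 1438)) - 8766) = 1/((-720*1/646 - 1/21*6/1414) - 8766) = 1/((-360/323 - 2/7*1/1414) - 8766) = 1/((-360/323 - 1/4949) - 8766) = 1/(-1781963/1598527 - 8766) = 1/(-14014469645/1598527) = -1598527/14014469645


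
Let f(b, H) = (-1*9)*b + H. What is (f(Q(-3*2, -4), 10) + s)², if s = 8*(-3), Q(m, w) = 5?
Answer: 3481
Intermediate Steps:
f(b, H) = H - 9*b (f(b, H) = -9*b + H = H - 9*b)
s = -24
(f(Q(-3*2, -4), 10) + s)² = ((10 - 9*5) - 24)² = ((10 - 45) - 24)² = (-35 - 24)² = (-59)² = 3481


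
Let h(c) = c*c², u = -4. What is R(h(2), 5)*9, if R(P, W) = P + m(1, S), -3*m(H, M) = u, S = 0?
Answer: 84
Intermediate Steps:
m(H, M) = 4/3 (m(H, M) = -⅓*(-4) = 4/3)
h(c) = c³
R(P, W) = 4/3 + P (R(P, W) = P + 4/3 = 4/3 + P)
R(h(2), 5)*9 = (4/3 + 2³)*9 = (4/3 + 8)*9 = (28/3)*9 = 84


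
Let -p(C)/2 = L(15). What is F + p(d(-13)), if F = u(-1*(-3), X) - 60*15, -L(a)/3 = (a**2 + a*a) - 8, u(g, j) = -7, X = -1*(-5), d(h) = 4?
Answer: 1745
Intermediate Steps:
X = 5
L(a) = 24 - 6*a**2 (L(a) = -3*((a**2 + a*a) - 8) = -3*((a**2 + a**2) - 8) = -3*(2*a**2 - 8) = -3*(-8 + 2*a**2) = 24 - 6*a**2)
F = -907 (F = -7 - 60*15 = -7 - 900 = -907)
p(C) = 2652 (p(C) = -2*(24 - 6*15**2) = -2*(24 - 6*225) = -2*(24 - 1350) = -2*(-1326) = 2652)
F + p(d(-13)) = -907 + 2652 = 1745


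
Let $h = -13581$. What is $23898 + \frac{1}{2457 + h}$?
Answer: $\frac{265841351}{11124} \approx 23898.0$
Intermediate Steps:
$23898 + \frac{1}{2457 + h} = 23898 + \frac{1}{2457 - 13581} = 23898 + \frac{1}{-11124} = 23898 - \frac{1}{11124} = \frac{265841351}{11124}$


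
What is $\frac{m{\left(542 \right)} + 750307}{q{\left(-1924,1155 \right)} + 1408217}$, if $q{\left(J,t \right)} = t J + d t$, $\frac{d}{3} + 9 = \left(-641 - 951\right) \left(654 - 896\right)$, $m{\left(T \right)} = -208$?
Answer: $\frac{750099}{1334094572} \approx 0.00056225$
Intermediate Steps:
$d = 1155765$ ($d = -27 + 3 \left(-641 - 951\right) \left(654 - 896\right) = -27 + 3 \left(\left(-1592\right) \left(-242\right)\right) = -27 + 3 \cdot 385264 = -27 + 1155792 = 1155765$)
$q{\left(J,t \right)} = 1155765 t + J t$ ($q{\left(J,t \right)} = t J + 1155765 t = J t + 1155765 t = 1155765 t + J t$)
$\frac{m{\left(542 \right)} + 750307}{q{\left(-1924,1155 \right)} + 1408217} = \frac{-208 + 750307}{1155 \left(1155765 - 1924\right) + 1408217} = \frac{750099}{1155 \cdot 1153841 + 1408217} = \frac{750099}{1332686355 + 1408217} = \frac{750099}{1334094572}$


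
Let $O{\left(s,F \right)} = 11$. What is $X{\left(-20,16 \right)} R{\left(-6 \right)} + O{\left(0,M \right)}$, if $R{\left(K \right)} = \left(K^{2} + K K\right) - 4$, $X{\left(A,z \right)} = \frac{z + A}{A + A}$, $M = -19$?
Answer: $\frac{89}{5} \approx 17.8$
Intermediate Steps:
$X{\left(A,z \right)} = \frac{A + z}{2 A}$
$R{\left(K \right)} = -4 + 2 K^{2}$ ($R{\left(K \right)} = \left(K^{2} + K^{2}\right) - 4 = 2 K^{2} - 4 = -4 + 2 K^{2}$)
$X{\left(-20,16 \right)} R{\left(-6 \right)} + O{\left(0,M \right)} = \frac{-20 + 16}{2 \left(-20\right)} \left(-4 + 2 \left(-6\right)^{2}\right) + 11 = \frac{1}{2} \left(- \frac{1}{20}\right) \left(-4\right) \left(-4 + 2 \cdot 36\right) + 11 = \frac{-4 + 72}{10} + 11 = \frac{1}{10} \cdot 68 + 11 = \frac{34}{5} + 11 = \frac{89}{5}$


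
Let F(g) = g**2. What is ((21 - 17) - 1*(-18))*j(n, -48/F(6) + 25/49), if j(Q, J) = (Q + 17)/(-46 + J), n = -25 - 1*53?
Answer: 197274/6883 ≈ 28.661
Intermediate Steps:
n = -78 (n = -25 - 53 = -78)
j(Q, J) = (17 + Q)/(-46 + J)
((21 - 17) - 1*(-18))*j(n, -48/F(6) + 25/49) = ((21 - 17) - 1*(-18))*((17 - 78)/(-46 + (-48/(6**2) + 25/49))) = (4 + 18)*(-61/(-46 + (-48/36 + 25*(1/49)))) = 22*(-61/(-46 + (-48*1/36 + 25/49))) = 22*(-61/(-46 + (-4/3 + 25/49))) = 22*(-61/(-46 - 121/147)) = 22*(-61/(-6883/147)) = 22*(-147/6883*(-61)) = 22*(8967/6883) = 197274/6883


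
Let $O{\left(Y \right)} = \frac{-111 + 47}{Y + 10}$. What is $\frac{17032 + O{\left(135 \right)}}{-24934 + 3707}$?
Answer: $- \frac{2469576}{3077915} \approx -0.80235$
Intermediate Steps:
$O{\left(Y \right)} = - \frac{64}{10 + Y}$
$\frac{17032 + O{\left(135 \right)}}{-24934 + 3707} = \frac{17032 - \frac{64}{10 + 135}}{-24934 + 3707} = \frac{17032 - \frac{64}{145}}{-21227} = \left(17032 - \frac{64}{145}\right) \left(- \frac{1}{21227}\right) = \frac{2469576}{145} \left(- \frac{1}{21227}\right) = - \frac{2469576}{3077915}$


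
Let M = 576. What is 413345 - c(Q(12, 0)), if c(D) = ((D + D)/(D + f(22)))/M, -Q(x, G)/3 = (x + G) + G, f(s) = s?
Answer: 46294639/112 ≈ 4.1335e+5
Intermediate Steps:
Q(x, G) = -6*G - 3*x (Q(x, G) = -3*((x + G) + G) = -3*((G + x) + G) = -3*(x + 2*G) = -6*G - 3*x)
c(D) = D/(288*(22 + D)) (c(D) = ((D + D)/(D + 22))/576 = ((2*D)/(22 + D))*(1/576) = (2*D/(22 + D))*(1/576) = D/(288*(22 + D)))
413345 - c(Q(12, 0)) = 413345 - (-6*0 - 3*12)/(288*(22 + (-6*0 - 3*12))) = 413345 - (0 - 36)/(288*(22 + (0 - 36))) = 413345 - (-36)/(288*(22 - 36)) = 413345 - (-36)/(288*(-14)) = 413345 - (-36)*(-1)/(288*14) = 413345 - 1*1/112 = 413345 - 1/112 = 46294639/112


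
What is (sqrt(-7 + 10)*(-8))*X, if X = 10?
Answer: -80*sqrt(3) ≈ -138.56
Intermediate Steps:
(sqrt(-7 + 10)*(-8))*X = (sqrt(-7 + 10)*(-8))*10 = (sqrt(3)*(-8))*10 = -8*sqrt(3)*10 = -80*sqrt(3)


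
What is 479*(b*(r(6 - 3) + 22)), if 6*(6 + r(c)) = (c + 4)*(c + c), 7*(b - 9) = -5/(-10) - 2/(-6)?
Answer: 4219511/42 ≈ 1.0046e+5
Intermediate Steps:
b = 383/42 (b = 9 + (-5/(-10) - 2/(-6))/7 = 9 + (-5*(-1/10) - 2*(-1/6))/7 = 9 + (1/2 + 1/3)/7 = 9 + (1/7)*(5/6) = 9 + 5/42 = 383/42 ≈ 9.1190)
r(c) = -6 + c*(4 + c)/3 (r(c) = -6 + ((c + 4)*(c + c))/6 = -6 + ((4 + c)*(2*c))/6 = -6 + (2*c*(4 + c))/6 = -6 + c*(4 + c)/3)
479*(b*(r(6 - 3) + 22)) = 479*(383*((-6 + (6 - 3)**2/3 + 4*(6 - 3)/3) + 22)/42) = 479*(383*((-6 + (1/3)*3**2 + (4/3)*3) + 22)/42) = 479*(383*((-6 + (1/3)*9 + 4) + 22)/42) = 479*(383*((-6 + 3 + 4) + 22)/42) = 479*(383*(1 + 22)/42) = 479*((383/42)*23) = 479*(8809/42) = 4219511/42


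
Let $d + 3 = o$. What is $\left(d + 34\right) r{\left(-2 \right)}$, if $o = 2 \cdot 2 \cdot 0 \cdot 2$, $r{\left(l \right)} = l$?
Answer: $-62$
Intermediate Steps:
$o = 0$ ($o = 4 \cdot 0 = 0$)
$d = -3$ ($d = -3 + 0 = -3$)
$\left(d + 34\right) r{\left(-2 \right)} = \left(-3 + 34\right) \left(-2\right) = 31 \left(-2\right) = -62$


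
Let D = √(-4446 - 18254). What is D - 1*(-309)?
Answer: 309 + 10*I*√227 ≈ 309.0 + 150.67*I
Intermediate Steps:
D = 10*I*√227 (D = √(-22700) = 10*I*√227 ≈ 150.67*I)
D - 1*(-309) = 10*I*√227 - 1*(-309) = 10*I*√227 + 309 = 309 + 10*I*√227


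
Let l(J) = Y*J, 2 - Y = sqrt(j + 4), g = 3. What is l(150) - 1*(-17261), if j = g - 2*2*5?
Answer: 17561 - 150*I*sqrt(13) ≈ 17561.0 - 540.83*I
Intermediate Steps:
j = -17 (j = 3 - 2*2*5 = 3 - 4*5 = 3 - 20 = -17)
Y = 2 - I*sqrt(13) (Y = 2 - sqrt(-17 + 4) = 2 - sqrt(-13) = 2 - I*sqrt(13) ≈ 2.0 - 3.6056*I)
l(J) = J*(2 - I*sqrt(13)) (l(J) = (2 - I*sqrt(13))*J = J*(2 - I*sqrt(13)))
l(150) - 1*(-17261) = 150*(2 - I*sqrt(13)) - 1*(-17261) = (300 - 150*I*sqrt(13)) + 17261 = 17561 - 150*I*sqrt(13)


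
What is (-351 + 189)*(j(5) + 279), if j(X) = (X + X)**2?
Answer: -61398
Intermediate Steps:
j(X) = 4*X**2 (j(X) = (2*X)**2 = 4*X**2)
(-351 + 189)*(j(5) + 279) = (-351 + 189)*(4*5**2 + 279) = -162*(4*25 + 279) = -162*(100 + 279) = -162*379 = -61398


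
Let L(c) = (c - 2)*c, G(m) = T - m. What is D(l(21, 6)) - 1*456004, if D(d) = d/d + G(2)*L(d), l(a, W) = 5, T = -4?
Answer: -456093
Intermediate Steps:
G(m) = -4 - m
L(c) = c*(-2 + c) (L(c) = (-2 + c)*c = c*(-2 + c))
D(d) = 1 - 6*d*(-2 + d) (D(d) = d/d + (-4 - 1*2)*(d*(-2 + d)) = 1 + (-4 - 2)*(d*(-2 + d)) = 1 - 6*d*(-2 + d))
D(l(21, 6)) - 1*456004 = (1 - 6*5*(-2 + 5)) - 1*456004 = (1 - 6*5*3) - 456004 = (1 - 90) - 456004 = -89 - 456004 = -456093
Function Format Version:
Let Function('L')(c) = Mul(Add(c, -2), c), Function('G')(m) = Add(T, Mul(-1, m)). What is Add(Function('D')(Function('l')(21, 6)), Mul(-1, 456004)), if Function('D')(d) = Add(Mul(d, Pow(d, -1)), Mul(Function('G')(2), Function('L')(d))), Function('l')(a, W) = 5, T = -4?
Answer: -456093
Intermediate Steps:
Function('G')(m) = Add(-4, Mul(-1, m))
Function('L')(c) = Mul(c, Add(-2, c)) (Function('L')(c) = Mul(Add(-2, c), c) = Mul(c, Add(-2, c)))
Function('D')(d) = Add(1, Mul(-6, d, Add(-2, d))) (Function('D')(d) = Add(Mul(d, Pow(d, -1)), Mul(Add(-4, Mul(-1, 2)), Mul(d, Add(-2, d)))) = Add(1, Mul(Add(-4, -2), Mul(d, Add(-2, d)))) = Add(1, Mul(-6, Mul(d, Add(-2, d)))) = Add(1, Mul(-6, d, Add(-2, d))))
Add(Function('D')(Function('l')(21, 6)), Mul(-1, 456004)) = Add(Add(1, Mul(-6, 5, Add(-2, 5))), Mul(-1, 456004)) = Add(Add(1, Mul(-6, 5, 3)), -456004) = Add(Add(1, -90), -456004) = Add(-89, -456004) = -456093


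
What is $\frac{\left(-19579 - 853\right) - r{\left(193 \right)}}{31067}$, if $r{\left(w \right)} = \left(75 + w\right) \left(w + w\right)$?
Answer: $- \frac{123880}{31067} \approx -3.9875$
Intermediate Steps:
$r{\left(w \right)} = 2 w \left(75 + w\right)$ ($r{\left(w \right)} = \left(75 + w\right) 2 w = 2 w \left(75 + w\right)$)
$\frac{\left(-19579 - 853\right) - r{\left(193 \right)}}{31067} = \frac{\left(-19579 - 853\right) - 2 \cdot 193 \left(75 + 193\right)}{31067} = \left(\left(-19579 - 853\right) - 2 \cdot 193 \cdot 268\right) \frac{1}{31067} = \left(-20432 - 103448\right) \frac{1}{31067} = \left(-123880\right) \frac{1}{31067} = - \frac{123880}{31067}$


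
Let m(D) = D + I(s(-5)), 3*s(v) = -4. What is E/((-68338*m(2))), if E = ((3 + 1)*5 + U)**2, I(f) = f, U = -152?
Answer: -13068/34169 ≈ -0.38245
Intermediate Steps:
s(v) = -4/3 (s(v) = (1/3)*(-4) = -4/3)
m(D) = -4/3 + D (m(D) = D - 4/3 = -4/3 + D)
E = 17424 (E = ((3 + 1)*5 - 152)**2 = (4*5 - 152)**2 = (20 - 152)**2 = (-132)**2 = 17424)
E/((-68338*m(2))) = 17424/((-68338*(-4/3 + 2))) = 17424/((-68338*2/3)) = 17424/(-136676/3) = 17424*(-3/136676) = -13068/34169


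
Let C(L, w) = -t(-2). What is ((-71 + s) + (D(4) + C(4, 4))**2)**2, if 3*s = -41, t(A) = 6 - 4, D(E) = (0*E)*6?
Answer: 58564/9 ≈ 6507.1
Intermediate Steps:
D(E) = 0 (D(E) = 0*6 = 0)
t(A) = 2
C(L, w) = -2 (C(L, w) = -1*2 = -2)
s = -41/3 (s = (1/3)*(-41) = -41/3 ≈ -13.667)
((-71 + s) + (D(4) + C(4, 4))**2)**2 = ((-71 - 41/3) + (0 - 2)**2)**2 = (-254/3 + (-2)**2)**2 = (-254/3 + 4)**2 = (-242/3)**2 = 58564/9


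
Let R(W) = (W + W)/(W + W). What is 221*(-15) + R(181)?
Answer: -3314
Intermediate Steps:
R(W) = 1 (R(W) = (2*W)/((2*W)) = (2*W)*(1/(2*W)) = 1)
221*(-15) + R(181) = 221*(-15) + 1 = -3315 + 1 = -3314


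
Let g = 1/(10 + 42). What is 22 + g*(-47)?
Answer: 1097/52 ≈ 21.096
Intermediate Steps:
g = 1/52 ≈ 0.019231
22 + g*(-47) = 22 + (1/52)*(-47) = 22 - 47/52 = 1097/52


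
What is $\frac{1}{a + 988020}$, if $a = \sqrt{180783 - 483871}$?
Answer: $\frac{247005}{244045955872} - \frac{i \sqrt{18943}}{244045955872} \approx 1.0121 \cdot 10^{-6} - 5.6397 \cdot 10^{-10} i$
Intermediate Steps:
$a = 4 i \sqrt{18943}$ ($a = \sqrt{-303088} = 4 i \sqrt{18943} \approx 550.53 i$)
$\frac{1}{a + 988020} = \frac{1}{4 i \sqrt{18943} + 988020} = \frac{1}{988020 + 4 i \sqrt{18943}}$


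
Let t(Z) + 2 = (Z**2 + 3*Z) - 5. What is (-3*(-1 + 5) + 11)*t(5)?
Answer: -33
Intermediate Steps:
t(Z) = -7 + Z**2 + 3*Z (t(Z) = -2 + ((Z**2 + 3*Z) - 5) = -2 + (-5 + Z**2 + 3*Z) = -7 + Z**2 + 3*Z)
(-3*(-1 + 5) + 11)*t(5) = (-3*(-1 + 5) + 11)*(-7 + 5**2 + 3*5) = (-3*4 + 11)*(-7 + 25 + 15) = (-12 + 11)*33 = -1*33 = -33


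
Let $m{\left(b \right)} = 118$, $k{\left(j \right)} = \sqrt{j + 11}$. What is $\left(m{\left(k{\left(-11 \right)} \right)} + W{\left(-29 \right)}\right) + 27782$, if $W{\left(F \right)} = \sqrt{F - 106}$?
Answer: $27900 + 3 i \sqrt{15} \approx 27900.0 + 11.619 i$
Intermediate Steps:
$k{\left(j \right)} = \sqrt{11 + j}$
$W{\left(F \right)} = \sqrt{-106 + F}$
$\left(m{\left(k{\left(-11 \right)} \right)} + W{\left(-29 \right)}\right) + 27782 = \left(118 + \sqrt{-106 - 29}\right) + 27782 = \left(118 + \sqrt{-135}\right) + 27782 = \left(118 + 3 i \sqrt{15}\right) + 27782 = 27900 + 3 i \sqrt{15}$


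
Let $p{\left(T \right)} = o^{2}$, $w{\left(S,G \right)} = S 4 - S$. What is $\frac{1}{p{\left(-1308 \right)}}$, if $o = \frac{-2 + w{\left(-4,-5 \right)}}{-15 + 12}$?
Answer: $\frac{9}{196} \approx 0.045918$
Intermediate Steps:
$w{\left(S,G \right)} = 3 S$ ($w{\left(S,G \right)} = 4 S - S = 3 S$)
$o = \frac{14}{3}$ ($o = \frac{-2 + 3 \left(-4\right)}{-15 + 12} = \frac{-2 - 12}{-3} = \left(-14\right) \left(- \frac{1}{3}\right) = \frac{14}{3} \approx 4.6667$)
$p{\left(T \right)} = \frac{196}{9}$ ($p{\left(T \right)} = \left(\frac{14}{3}\right)^{2} = \frac{196}{9}$)
$\frac{1}{p{\left(-1308 \right)}} = \frac{1}{\frac{196}{9}} = \frac{9}{196}$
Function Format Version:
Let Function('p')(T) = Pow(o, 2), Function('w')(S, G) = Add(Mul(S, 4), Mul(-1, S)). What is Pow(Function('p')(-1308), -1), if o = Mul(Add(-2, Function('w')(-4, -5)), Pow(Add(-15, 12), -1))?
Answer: Rational(9, 196) ≈ 0.045918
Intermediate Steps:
Function('w')(S, G) = Mul(3, S) (Function('w')(S, G) = Add(Mul(4, S), Mul(-1, S)) = Mul(3, S))
o = Rational(14, 3) (o = Mul(Add(-2, Mul(3, -4)), Pow(Add(-15, 12), -1)) = Mul(Add(-2, -12), Pow(-3, -1)) = Mul(-14, Rational(-1, 3)) = Rational(14, 3) ≈ 4.6667)
Function('p')(T) = Rational(196, 9) (Function('p')(T) = Pow(Rational(14, 3), 2) = Rational(196, 9))
Pow(Function('p')(-1308), -1) = Pow(Rational(196, 9), -1) = Rational(9, 196)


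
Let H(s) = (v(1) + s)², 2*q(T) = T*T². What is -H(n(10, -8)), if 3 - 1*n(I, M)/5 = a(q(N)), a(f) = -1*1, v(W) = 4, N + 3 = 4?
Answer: -576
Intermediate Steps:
N = 1 (N = -3 + 4 = 1)
q(T) = T³/2 (q(T) = (T*T²)/2 = T³/2)
a(f) = -1
n(I, M) = 20 (n(I, M) = 15 - 5*(-1) = 15 + 5 = 20)
H(s) = (4 + s)²
-H(n(10, -8)) = -(4 + 20)² = -1*24² = -1*576 = -576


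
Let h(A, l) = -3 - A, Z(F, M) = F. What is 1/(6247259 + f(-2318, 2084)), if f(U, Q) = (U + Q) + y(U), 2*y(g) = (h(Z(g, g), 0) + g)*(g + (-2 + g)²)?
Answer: -1/1823098 ≈ -5.4852e-7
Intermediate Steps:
y(g) = -3*g/2 - 3*(-2 + g)²/2 (y(g) = (((-3 - g) + g)*(g + (-2 + g)²))/2 = (-3*(g + (-2 + g)²))/2 = (-3*g - 3*(-2 + g)²)/2 = -3*g/2 - 3*(-2 + g)²/2)
f(U, Q) = -6 + Q - 3*U²/2 + 11*U/2 (f(U, Q) = (U + Q) + (-6 - 3*U²/2 + 9*U/2) = (Q + U) + (-6 - 3*U²/2 + 9*U/2) = -6 + Q - 3*U²/2 + 11*U/2)
1/(6247259 + f(-2318, 2084)) = 1/(6247259 + (-6 + 2084 - 3/2*(-2318)² + (11/2)*(-2318))) = 1/(6247259 + (-6 + 2084 - 3/2*5373124 - 12749)) = 1/(6247259 + (-6 + 2084 - 8059686 - 12749)) = 1/(6247259 - 8070357) = 1/(-1823098) = -1/1823098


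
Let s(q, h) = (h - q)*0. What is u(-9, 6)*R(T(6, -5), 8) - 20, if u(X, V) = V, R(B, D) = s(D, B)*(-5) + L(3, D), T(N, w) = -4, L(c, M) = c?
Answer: -2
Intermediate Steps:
s(q, h) = 0
R(B, D) = 3 (R(B, D) = 0*(-5) + 3 = 0 + 3 = 3)
u(-9, 6)*R(T(6, -5), 8) - 20 = 6*3 - 20 = 18 - 20 = -2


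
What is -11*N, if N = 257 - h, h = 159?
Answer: -1078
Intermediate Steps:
N = 98 (N = 257 - 1*159 = 257 - 159 = 98)
-11*N = -11*98 = -1078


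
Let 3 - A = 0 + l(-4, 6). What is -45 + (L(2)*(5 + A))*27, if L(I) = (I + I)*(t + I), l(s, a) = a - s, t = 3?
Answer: -1125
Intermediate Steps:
L(I) = 2*I*(3 + I) (L(I) = (I + I)*(3 + I) = (2*I)*(3 + I) = 2*I*(3 + I))
A = -7 (A = 3 - (0 + (6 - 1*(-4))) = 3 - (0 + (6 + 4)) = 3 - (0 + 10) = 3 - 1*10 = 3 - 10 = -7)
-45 + (L(2)*(5 + A))*27 = -45 + ((2*2*(3 + 2))*(5 - 7))*27 = -45 + ((2*2*5)*(-2))*27 = -45 + (20*(-2))*27 = -45 - 40*27 = -45 - 1080 = -1125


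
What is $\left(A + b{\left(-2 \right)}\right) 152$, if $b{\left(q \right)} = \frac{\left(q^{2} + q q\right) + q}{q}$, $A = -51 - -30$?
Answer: $-3648$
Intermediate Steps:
$A = -21$ ($A = -51 + 30 = -21$)
$b{\left(q \right)} = \frac{q + 2 q^{2}}{q}$ ($b{\left(q \right)} = \frac{\left(q^{2} + q^{2}\right) + q}{q} = \frac{2 q^{2} + q}{q} = \frac{q + 2 q^{2}}{q}$)
$\left(A + b{\left(-2 \right)}\right) 152 = \left(-21 + \left(1 + 2 \left(-2\right)\right)\right) 152 = \left(-21 + \left(1 - 4\right)\right) 152 = \left(-21 - 3\right) 152 = \left(-24\right) 152 = -3648$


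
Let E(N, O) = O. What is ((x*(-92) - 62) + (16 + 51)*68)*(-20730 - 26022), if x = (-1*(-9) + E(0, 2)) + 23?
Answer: -63863232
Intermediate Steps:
x = 34 (x = (-1*(-9) + 2) + 23 = (9 + 2) + 23 = 11 + 23 = 34)
((x*(-92) - 62) + (16 + 51)*68)*(-20730 - 26022) = ((34*(-92) - 62) + (16 + 51)*68)*(-20730 - 26022) = ((-3128 - 62) + 67*68)*(-46752) = (-3190 + 4556)*(-46752) = 1366*(-46752) = -63863232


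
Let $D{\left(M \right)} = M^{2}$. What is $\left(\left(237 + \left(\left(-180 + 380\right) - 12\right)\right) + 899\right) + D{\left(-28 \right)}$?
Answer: $2108$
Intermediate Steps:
$\left(\left(237 + \left(\left(-180 + 380\right) - 12\right)\right) + 899\right) + D{\left(-28 \right)} = \left(\left(237 + \left(\left(-180 + 380\right) - 12\right)\right) + 899\right) + \left(-28\right)^{2} = \left(\left(237 + \left(200 - 12\right)\right) + 899\right) + 784 = \left(\left(237 + 188\right) + 899\right) + 784 = \left(425 + 899\right) + 784 = 1324 + 784 = 2108$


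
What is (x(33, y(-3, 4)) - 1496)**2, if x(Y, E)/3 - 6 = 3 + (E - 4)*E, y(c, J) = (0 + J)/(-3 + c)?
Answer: 19175641/9 ≈ 2.1306e+6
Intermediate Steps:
y(c, J) = J/(-3 + c)
x(Y, E) = 27 + 3*E*(-4 + E) (x(Y, E) = 18 + 3*(3 + (E - 4)*E) = 18 + 3*(3 + (-4 + E)*E) = 18 + 3*(3 + E*(-4 + E)) = 18 + (9 + 3*E*(-4 + E)) = 27 + 3*E*(-4 + E))
(x(33, y(-3, 4)) - 1496)**2 = ((27 - 48/(-3 - 3) + 3*(4/(-3 - 3))**2) - 1496)**2 = ((27 - 48/(-6) + 3*(4/(-6))**2) - 1496)**2 = ((27 - 48*(-1)/6 + 3*(4*(-1/6))**2) - 1496)**2 = ((27 - 12*(-2/3) + 3*(-2/3)**2) - 1496)**2 = ((27 + 8 + 3*(4/9)) - 1496)**2 = ((27 + 8 + 4/3) - 1496)**2 = (109/3 - 1496)**2 = (-4379/3)**2 = 19175641/9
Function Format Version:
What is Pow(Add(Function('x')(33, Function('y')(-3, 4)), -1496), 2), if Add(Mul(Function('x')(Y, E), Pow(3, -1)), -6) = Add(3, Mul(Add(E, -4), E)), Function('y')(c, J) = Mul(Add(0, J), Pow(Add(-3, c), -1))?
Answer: Rational(19175641, 9) ≈ 2.1306e+6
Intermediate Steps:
Function('y')(c, J) = Mul(J, Pow(Add(-3, c), -1))
Function('x')(Y, E) = Add(27, Mul(3, E, Add(-4, E))) (Function('x')(Y, E) = Add(18, Mul(3, Add(3, Mul(Add(E, -4), E)))) = Add(18, Mul(3, Add(3, Mul(Add(-4, E), E)))) = Add(18, Mul(3, Add(3, Mul(E, Add(-4, E))))) = Add(18, Add(9, Mul(3, E, Add(-4, E)))) = Add(27, Mul(3, E, Add(-4, E))))
Pow(Add(Function('x')(33, Function('y')(-3, 4)), -1496), 2) = Pow(Add(Add(27, Mul(-12, Mul(4, Pow(Add(-3, -3), -1))), Mul(3, Pow(Mul(4, Pow(Add(-3, -3), -1)), 2))), -1496), 2) = Pow(Add(Add(27, Mul(-12, Mul(4, Pow(-6, -1))), Mul(3, Pow(Mul(4, Pow(-6, -1)), 2))), -1496), 2) = Pow(Add(Add(27, Mul(-12, Mul(4, Rational(-1, 6))), Mul(3, Pow(Mul(4, Rational(-1, 6)), 2))), -1496), 2) = Pow(Add(Add(27, Mul(-12, Rational(-2, 3)), Mul(3, Pow(Rational(-2, 3), 2))), -1496), 2) = Pow(Add(Add(27, 8, Mul(3, Rational(4, 9))), -1496), 2) = Pow(Add(Add(27, 8, Rational(4, 3)), -1496), 2) = Pow(Add(Rational(109, 3), -1496), 2) = Pow(Rational(-4379, 3), 2) = Rational(19175641, 9)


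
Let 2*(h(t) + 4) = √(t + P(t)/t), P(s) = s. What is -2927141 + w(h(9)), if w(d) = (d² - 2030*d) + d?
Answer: -5838013/2 - 2037*√10/2 ≈ -2.9222e+6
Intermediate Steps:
h(t) = -4 + √(1 + t)/2 (h(t) = -4 + √(t + t/t)/2 = -4 + √(t + 1)/2 = -4 + √(1 + t)/2)
w(d) = d² - 2029*d
-2927141 + w(h(9)) = -2927141 + (-4 + √(1 + 9)/2)*(-2029 + (-4 + √(1 + 9)/2)) = -2927141 + (-4 + √10/2)*(-2029 + (-4 + √10/2)) = -2927141 + (-4 + √10/2)*(-2033 + √10/2) = -2927141 + (-2033 + √10/2)*(-4 + √10/2)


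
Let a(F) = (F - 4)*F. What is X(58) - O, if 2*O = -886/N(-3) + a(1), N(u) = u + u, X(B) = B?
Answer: -43/3 ≈ -14.333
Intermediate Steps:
N(u) = 2*u
a(F) = F*(-4 + F) (a(F) = (-4 + F)*F = F*(-4 + F))
O = 217/3 (O = (-886/(2*(-3)) + 1*(-4 + 1))/2 = (-886/(-6) + 1*(-3))/2 = (-886*(-1/6) - 3)/2 = (443/3 - 3)/2 = (1/2)*(434/3) = 217/3 ≈ 72.333)
X(58) - O = 58 - 1*217/3 = 58 - 217/3 = -43/3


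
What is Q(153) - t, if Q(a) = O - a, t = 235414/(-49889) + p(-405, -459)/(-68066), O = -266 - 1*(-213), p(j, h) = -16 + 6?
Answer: -341750106205/1697872337 ≈ -201.28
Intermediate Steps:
p(j, h) = -10
O = -53 (O = -266 + 213 = -53)
t = -8011595217/1697872337 (t = 235414/(-49889) - 10/(-68066) = 235414*(-1/49889) - 10*(-1/68066) = -235414/49889 + 5/34033 = -8011595217/1697872337 ≈ -4.7186)
Q(a) = -53 - a
Q(153) - t = (-53 - 1*153) - 1*(-8011595217/1697872337) = (-53 - 153) + 8011595217/1697872337 = -206 + 8011595217/1697872337 = -341750106205/1697872337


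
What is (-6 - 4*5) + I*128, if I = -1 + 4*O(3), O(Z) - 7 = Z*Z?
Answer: 8038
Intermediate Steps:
O(Z) = 7 + Z² (O(Z) = 7 + Z*Z = 7 + Z²)
I = 63 (I = -1 + 4*(7 + 3²) = -1 + 4*(7 + 9) = -1 + 4*16 = -1 + 64 = 63)
(-6 - 4*5) + I*128 = (-6 - 4*5) + 63*128 = (-6 - 20) + 8064 = -26 + 8064 = 8038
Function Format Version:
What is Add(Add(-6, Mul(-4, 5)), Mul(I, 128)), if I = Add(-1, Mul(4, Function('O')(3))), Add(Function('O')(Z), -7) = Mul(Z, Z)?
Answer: 8038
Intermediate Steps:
Function('O')(Z) = Add(7, Pow(Z, 2)) (Function('O')(Z) = Add(7, Mul(Z, Z)) = Add(7, Pow(Z, 2)))
I = 63 (I = Add(-1, Mul(4, Add(7, Pow(3, 2)))) = Add(-1, Mul(4, Add(7, 9))) = Add(-1, Mul(4, 16)) = Add(-1, 64) = 63)
Add(Add(-6, Mul(-4, 5)), Mul(I, 128)) = Add(Add(-6, Mul(-4, 5)), Mul(63, 128)) = Add(Add(-6, -20), 8064) = Add(-26, 8064) = 8038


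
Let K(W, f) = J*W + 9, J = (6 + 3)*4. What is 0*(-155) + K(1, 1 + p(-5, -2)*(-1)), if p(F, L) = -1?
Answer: 45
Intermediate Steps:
J = 36 (J = 9*4 = 36)
K(W, f) = 9 + 36*W (K(W, f) = 36*W + 9 = 9 + 36*W)
0*(-155) + K(1, 1 + p(-5, -2)*(-1)) = 0*(-155) + (9 + 36*1) = 0 + (9 + 36) = 0 + 45 = 45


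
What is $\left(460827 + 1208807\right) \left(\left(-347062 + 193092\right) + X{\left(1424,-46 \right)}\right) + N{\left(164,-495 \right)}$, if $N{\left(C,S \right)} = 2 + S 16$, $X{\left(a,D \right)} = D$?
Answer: $-257150358062$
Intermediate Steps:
$N{\left(C,S \right)} = 2 + 16 S$
$\left(460827 + 1208807\right) \left(\left(-347062 + 193092\right) + X{\left(1424,-46 \right)}\right) + N{\left(164,-495 \right)} = \left(460827 + 1208807\right) \left(\left(-347062 + 193092\right) - 46\right) + \left(2 + 16 \left(-495\right)\right) = 1669634 \left(-153970 - 46\right) + \left(2 - 7920\right) = 1669634 \left(-154016\right) - 7918 = -257150350144 - 7918 = -257150358062$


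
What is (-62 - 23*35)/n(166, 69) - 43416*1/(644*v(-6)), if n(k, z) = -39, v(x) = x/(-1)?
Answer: 23012/2093 ≈ 10.995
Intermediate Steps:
v(x) = -x (v(x) = x*(-1) = -x)
(-62 - 23*35)/n(166, 69) - 43416*1/(644*v(-6)) = (-62 - 23*35)/(-39) - 43416/((28*(-1*(-6)))*23) = (-62 - 805)*(-1/39) - 43416/((28*6)*23) = -867*(-1/39) - 43416/(168*23) = 289/13 - 43416/3864 = 289/13 - 43416*1/3864 = 289/13 - 1809/161 = 23012/2093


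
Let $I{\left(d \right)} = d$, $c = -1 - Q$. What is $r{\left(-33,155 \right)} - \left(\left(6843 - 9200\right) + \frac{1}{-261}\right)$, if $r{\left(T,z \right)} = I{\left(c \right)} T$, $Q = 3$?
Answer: $\frac{649630}{261} \approx 2489.0$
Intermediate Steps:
$c = -4$ ($c = -1 - 3 = -4$)
$r{\left(T,z \right)} = - 4 T$
$r{\left(-33,155 \right)} - \left(\left(6843 - 9200\right) + \frac{1}{-261}\right) = \left(-4\right) \left(-33\right) - \left(\left(6843 - 9200\right) + \frac{1}{-261}\right) = 132 - \left(\left(6843 - 9200\right) - \frac{1}{261}\right) = 132 - \left(-2357 - \frac{1}{261}\right) = 132 - - \frac{615178}{261} = 132 + \frac{615178}{261} = \frac{649630}{261}$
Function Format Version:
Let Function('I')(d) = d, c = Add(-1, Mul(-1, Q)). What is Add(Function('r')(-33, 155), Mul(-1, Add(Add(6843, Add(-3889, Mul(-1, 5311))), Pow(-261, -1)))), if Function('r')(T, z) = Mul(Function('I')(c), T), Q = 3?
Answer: Rational(649630, 261) ≈ 2489.0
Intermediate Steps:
c = -4 (c = Add(-1, Mul(-1, 3)) = Add(-1, -3) = -4)
Function('r')(T, z) = Mul(-4, T)
Add(Function('r')(-33, 155), Mul(-1, Add(Add(6843, Add(-3889, Mul(-1, 5311))), Pow(-261, -1)))) = Add(Mul(-4, -33), Mul(-1, Add(Add(6843, Add(-3889, Mul(-1, 5311))), Pow(-261, -1)))) = Add(132, Mul(-1, Add(Add(6843, Add(-3889, -5311)), Rational(-1, 261)))) = Add(132, Mul(-1, Add(Add(6843, -9200), Rational(-1, 261)))) = Add(132, Mul(-1, Add(-2357, Rational(-1, 261)))) = Add(132, Mul(-1, Rational(-615178, 261))) = Add(132, Rational(615178, 261)) = Rational(649630, 261)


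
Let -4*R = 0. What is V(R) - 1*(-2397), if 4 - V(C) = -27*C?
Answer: 2401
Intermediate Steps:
R = 0 (R = -¼*0 = 0)
V(C) = 4 + 27*C (V(C) = 4 - (-27)*C = 4 + 27*C)
V(R) - 1*(-2397) = (4 + 27*0) - 1*(-2397) = (4 + 0) + 2397 = 4 + 2397 = 2401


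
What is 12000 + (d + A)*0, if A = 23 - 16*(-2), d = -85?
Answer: 12000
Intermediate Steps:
A = 55 (A = 23 - 1*(-32) = 23 + 32 = 55)
12000 + (d + A)*0 = 12000 + (-85 + 55)*0 = 12000 - 30*0 = 12000 + 0 = 12000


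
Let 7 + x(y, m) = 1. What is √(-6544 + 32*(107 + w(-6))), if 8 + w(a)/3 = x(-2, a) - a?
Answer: 36*I*√3 ≈ 62.354*I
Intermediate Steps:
x(y, m) = -6 (x(y, m) = -7 + 1 = -6)
w(a) = -42 - 3*a (w(a) = -24 + 3*(-6 - a) = -24 + (-18 - 3*a) = -42 - 3*a)
√(-6544 + 32*(107 + w(-6))) = √(-6544 + 32*(107 + (-42 - 3*(-6)))) = √(-6544 + 32*(107 + (-42 + 18))) = √(-6544 + 32*(107 - 24)) = √(-6544 + 32*83) = √(-6544 + 2656) = √(-3888) = 36*I*√3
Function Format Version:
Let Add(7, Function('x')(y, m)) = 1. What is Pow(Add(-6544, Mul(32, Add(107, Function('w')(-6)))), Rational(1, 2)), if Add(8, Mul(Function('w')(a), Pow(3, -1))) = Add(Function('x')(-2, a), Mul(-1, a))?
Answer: Mul(36, I, Pow(3, Rational(1, 2))) ≈ Mul(62.354, I)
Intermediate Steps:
Function('x')(y, m) = -6 (Function('x')(y, m) = Add(-7, 1) = -6)
Function('w')(a) = Add(-42, Mul(-3, a)) (Function('w')(a) = Add(-24, Mul(3, Add(-6, Mul(-1, a)))) = Add(-24, Add(-18, Mul(-3, a))) = Add(-42, Mul(-3, a)))
Pow(Add(-6544, Mul(32, Add(107, Function('w')(-6)))), Rational(1, 2)) = Pow(Add(-6544, Mul(32, Add(107, Add(-42, Mul(-3, -6))))), Rational(1, 2)) = Pow(Add(-6544, Mul(32, Add(107, Add(-42, 18)))), Rational(1, 2)) = Pow(Add(-6544, Mul(32, Add(107, -24))), Rational(1, 2)) = Pow(Add(-6544, Mul(32, 83)), Rational(1, 2)) = Pow(Add(-6544, 2656), Rational(1, 2)) = Pow(-3888, Rational(1, 2)) = Mul(36, I, Pow(3, Rational(1, 2)))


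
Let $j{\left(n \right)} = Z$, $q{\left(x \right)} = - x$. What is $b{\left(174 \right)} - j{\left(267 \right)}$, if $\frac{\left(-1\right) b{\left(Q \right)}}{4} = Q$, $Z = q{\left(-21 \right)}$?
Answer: $-717$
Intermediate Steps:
$Z = 21$ ($Z = \left(-1\right) \left(-21\right) = 21$)
$b{\left(Q \right)} = - 4 Q$
$j{\left(n \right)} = 21$
$b{\left(174 \right)} - j{\left(267 \right)} = \left(-4\right) 174 - 21 = -696 - 21 = -717$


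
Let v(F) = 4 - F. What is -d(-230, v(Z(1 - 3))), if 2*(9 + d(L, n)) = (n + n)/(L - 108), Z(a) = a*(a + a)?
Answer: 1519/169 ≈ 8.9882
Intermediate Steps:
Z(a) = 2*a**2 (Z(a) = a*(2*a) = 2*a**2)
d(L, n) = -9 + n/(-108 + L) (d(L, n) = -9 + ((n + n)/(L - 108))/2 = -9 + ((2*n)/(-108 + L))/2 = -9 + (2*n/(-108 + L))/2 = -9 + n/(-108 + L))
-d(-230, v(Z(1 - 3))) = -(972 + (4 - 2*(1 - 3)**2) - 9*(-230))/(-108 - 230) = -(972 + (4 - 2*(-2)**2) + 2070)/(-338) = -(-1)*(972 + (4 - 2*4) + 2070)/338 = -(-1)*(972 + (4 - 1*8) + 2070)/338 = -(-1)*(972 + (4 - 8) + 2070)/338 = -(-1)*(972 - 4 + 2070)/338 = -(-1)*3038/338 = -1*(-1519/169) = 1519/169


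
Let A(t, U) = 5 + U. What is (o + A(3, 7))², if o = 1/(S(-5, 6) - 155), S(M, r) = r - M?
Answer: 2982529/20736 ≈ 143.83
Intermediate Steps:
o = -1/144 (o = 1/((6 - 1*(-5)) - 155) = 1/((6 + 5) - 155) = 1/(11 - 155) = 1/(-144) = -1/144 ≈ -0.0069444)
(o + A(3, 7))² = (-1/144 + (5 + 7))² = (-1/144 + 12)² = (1727/144)² = 2982529/20736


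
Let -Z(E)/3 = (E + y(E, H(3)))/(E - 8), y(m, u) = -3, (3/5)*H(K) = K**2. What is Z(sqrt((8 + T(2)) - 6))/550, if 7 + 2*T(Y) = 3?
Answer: -9/4400 ≈ -0.0020455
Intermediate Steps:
H(K) = 5*K**2/3
T(Y) = -2 (T(Y) = -7/2 + (1/2)*3 = -7/2 + 3/2 = -2)
Z(E) = -3*(-3 + E)/(-8 + E) (Z(E) = -3*(E - 3)/(E - 8) = -3*(-3 + E)/(-8 + E))
Z(sqrt((8 + T(2)) - 6))/550 = (3*(3 - sqrt((8 - 2) - 6))/(-8 + sqrt((8 - 2) - 6)))/550 = (3*(3 - sqrt(6 - 6))/(-8 + sqrt(6 - 6)))*(1/550) = (3*(3 - sqrt(0))/(-8 + sqrt(0)))*(1/550) = (3*(3 - 1*0)/(-8 + 0))*(1/550) = (3*(3 + 0)/(-8))*(1/550) = (3*(-1/8)*3)*(1/550) = -9/8*1/550 = -9/4400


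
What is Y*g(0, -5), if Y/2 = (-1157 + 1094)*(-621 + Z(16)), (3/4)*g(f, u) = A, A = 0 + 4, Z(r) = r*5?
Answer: 363552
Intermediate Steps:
Z(r) = 5*r
A = 4
g(f, u) = 16/3 (g(f, u) = (4/3)*4 = 16/3)
Y = 68166 (Y = 2*((-1157 + 1094)*(-621 + 5*16)) = 2*(-63*(-621 + 80)) = 2*(-63*(-541)) = 2*34083 = 68166)
Y*g(0, -5) = 68166*(16/3) = 363552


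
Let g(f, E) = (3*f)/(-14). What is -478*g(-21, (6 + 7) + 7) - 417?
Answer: -2568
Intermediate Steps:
g(f, E) = -3*f/14 (g(f, E) = (3*f)*(-1/14) = -3*f/14)
-478*g(-21, (6 + 7) + 7) - 417 = -(-717)*(-21)/7 - 417 = -478*9/2 - 417 = -2151 - 417 = -2568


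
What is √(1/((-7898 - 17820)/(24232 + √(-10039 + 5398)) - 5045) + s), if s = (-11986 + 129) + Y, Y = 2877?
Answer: √((-1098039923072 - 45304101*I*√4641)/(122276158 + 5045*I*√4641)) ≈ 94.763*I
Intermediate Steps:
s = -8980 (s = (-11986 + 129) + 2877 = -11857 + 2877 = -8980)
√(1/((-7898 - 17820)/(24232 + √(-10039 + 5398)) - 5045) + s) = √(1/((-7898 - 17820)/(24232 + √(-10039 + 5398)) - 5045) - 8980) = √(1/(-25718/(24232 + √(-4641)) - 5045) - 8980) = √(1/(-25718/(24232 + I*√4641) - 5045) - 8980) = √(1/(-5045 - 25718/(24232 + I*√4641)) - 8980) = √(-8980 + 1/(-5045 - 25718/(24232 + I*√4641)))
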